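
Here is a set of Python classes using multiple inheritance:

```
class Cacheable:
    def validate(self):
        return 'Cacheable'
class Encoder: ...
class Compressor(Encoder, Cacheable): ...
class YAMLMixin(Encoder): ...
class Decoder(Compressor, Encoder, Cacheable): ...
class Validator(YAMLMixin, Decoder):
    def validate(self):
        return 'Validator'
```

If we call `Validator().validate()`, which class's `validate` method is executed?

L[Validator] = Validator + merge(L[YAMLMixin], L[Decoder], [YAMLMixin Decoder])
  take YAMLMixin:  [YAMLMixin Encoder object] + [Decoder Compressor Encoder Cacheable object] + [YAMLMixin Decoder]
  take Decoder:  [Encoder object] + [Decoder Compressor Encoder Cacheable object] + [Decoder]
  take Compressor:  [Encoder object] + [Compressor Encoder Cacheable object]
  take Encoder:  [Encoder object] + [Encoder Cacheable object]
  take Cacheable:  [object] + [Cacheable object]
  take object:  [object] + [object]
MRO: Validator YAMLMixin Decoder Compressor Encoder Cacheable object
validate is defined in: Cacheable, Validator. First along the MRO is Validator.

Validator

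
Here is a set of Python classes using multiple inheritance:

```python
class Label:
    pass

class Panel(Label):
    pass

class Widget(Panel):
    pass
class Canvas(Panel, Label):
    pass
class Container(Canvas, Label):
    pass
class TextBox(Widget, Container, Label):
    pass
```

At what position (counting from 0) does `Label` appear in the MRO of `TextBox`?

5

L[TextBox] = TextBox + merge(L[Widget], L[Container], L[Label], [Widget Container Label])
  take Widget:  [Widget Panel Label object] + [Container Canvas Panel Label object] + [Label object] + [Widget Container Label]
  take Container:  [Panel Label object] + [Container Canvas Panel Label object] + [Label object] + [Container Label]
  take Canvas:  [Panel Label object] + [Canvas Panel Label object] + [Label object] + [Label]
  take Panel:  [Panel Label object] + [Panel Label object] + [Label object] + [Label]
  take Label:  [Label object] + [Label object] + [Label object] + [Label]
  take object:  [object] + [object] + [object]
MRO: TextBox Widget Container Canvas Panel Label object
Label sits at index 5.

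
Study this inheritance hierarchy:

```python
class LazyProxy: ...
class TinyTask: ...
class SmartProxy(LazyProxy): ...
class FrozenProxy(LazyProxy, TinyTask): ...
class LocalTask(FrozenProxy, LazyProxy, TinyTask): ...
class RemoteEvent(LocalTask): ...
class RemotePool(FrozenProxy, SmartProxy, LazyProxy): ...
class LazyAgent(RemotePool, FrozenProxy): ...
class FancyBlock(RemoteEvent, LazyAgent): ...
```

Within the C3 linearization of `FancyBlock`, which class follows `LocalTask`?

L[FancyBlock] = FancyBlock + merge(L[RemoteEvent], L[LazyAgent], [RemoteEvent LazyAgent])
  take RemoteEvent:  [RemoteEvent LocalTask FrozenProxy LazyProxy TinyTask object] + [LazyAgent RemotePool FrozenProxy SmartProxy LazyProxy TinyTask object] + [RemoteEvent LazyAgent]
  take LocalTask:  [LocalTask FrozenProxy LazyProxy TinyTask object] + [LazyAgent RemotePool FrozenProxy SmartProxy LazyProxy TinyTask object] + [LazyAgent]
  take LazyAgent:  [FrozenProxy LazyProxy TinyTask object] + [LazyAgent RemotePool FrozenProxy SmartProxy LazyProxy TinyTask object] + [LazyAgent]
  take RemotePool:  [FrozenProxy LazyProxy TinyTask object] + [RemotePool FrozenProxy SmartProxy LazyProxy TinyTask object]
  take FrozenProxy:  [FrozenProxy LazyProxy TinyTask object] + [FrozenProxy SmartProxy LazyProxy TinyTask object]
  take SmartProxy:  [LazyProxy TinyTask object] + [SmartProxy LazyProxy TinyTask object]
  take LazyProxy:  [LazyProxy TinyTask object] + [LazyProxy TinyTask object]
  take TinyTask:  [TinyTask object] + [TinyTask object]
  take object:  [object] + [object]
MRO: FancyBlock RemoteEvent LocalTask LazyAgent RemotePool FrozenProxy SmartProxy LazyProxy TinyTask object
LocalTask is at position 2; next is LazyAgent.

LazyAgent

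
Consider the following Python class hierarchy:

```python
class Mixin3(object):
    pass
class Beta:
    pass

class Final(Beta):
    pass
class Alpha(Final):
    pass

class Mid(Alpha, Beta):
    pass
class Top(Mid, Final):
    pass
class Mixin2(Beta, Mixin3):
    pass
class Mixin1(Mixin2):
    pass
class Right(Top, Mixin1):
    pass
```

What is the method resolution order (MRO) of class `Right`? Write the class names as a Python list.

[Right, Top, Mid, Alpha, Final, Mixin1, Mixin2, Beta, Mixin3, object]

L[Right] = Right + merge(L[Top], L[Mixin1], [Top Mixin1])
  take Top:  [Top Mid Alpha Final Beta object] + [Mixin1 Mixin2 Beta Mixin3 object] + [Top Mixin1]
  take Mid:  [Mid Alpha Final Beta object] + [Mixin1 Mixin2 Beta Mixin3 object] + [Mixin1]
  take Alpha:  [Alpha Final Beta object] + [Mixin1 Mixin2 Beta Mixin3 object] + [Mixin1]
  take Final:  [Final Beta object] + [Mixin1 Mixin2 Beta Mixin3 object] + [Mixin1]
  take Mixin1:  [Beta object] + [Mixin1 Mixin2 Beta Mixin3 object] + [Mixin1]
  take Mixin2:  [Beta object] + [Mixin2 Beta Mixin3 object]
  take Beta:  [Beta object] + [Beta Mixin3 object]
  take Mixin3:  [object] + [Mixin3 object]
  take object:  [object] + [object]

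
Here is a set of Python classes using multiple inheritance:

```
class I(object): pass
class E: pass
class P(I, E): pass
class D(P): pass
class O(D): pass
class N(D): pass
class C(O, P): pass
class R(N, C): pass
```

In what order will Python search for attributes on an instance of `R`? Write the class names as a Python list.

[R, N, C, O, D, P, I, E, object]

L[R] = R + merge(L[N], L[C], [N C])
  take N:  [N D P I E object] + [C O D P I E object] + [N C]
  take C:  [D P I E object] + [C O D P I E object] + [C]
  take O:  [D P I E object] + [O D P I E object]
  take D:  [D P I E object] + [D P I E object]
  take P:  [P I E object] + [P I E object]
  take I:  [I E object] + [I E object]
  take E:  [E object] + [E object]
  take object:  [object] + [object]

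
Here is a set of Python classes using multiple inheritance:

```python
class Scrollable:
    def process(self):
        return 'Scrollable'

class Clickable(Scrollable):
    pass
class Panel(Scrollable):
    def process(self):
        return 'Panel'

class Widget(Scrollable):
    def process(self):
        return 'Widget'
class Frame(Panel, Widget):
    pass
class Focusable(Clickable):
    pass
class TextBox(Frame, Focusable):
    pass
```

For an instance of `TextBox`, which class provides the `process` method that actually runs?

L[TextBox] = TextBox + merge(L[Frame], L[Focusable], [Frame Focusable])
  take Frame:  [Frame Panel Widget Scrollable object] + [Focusable Clickable Scrollable object] + [Frame Focusable]
  take Panel:  [Panel Widget Scrollable object] + [Focusable Clickable Scrollable object] + [Focusable]
  take Widget:  [Widget Scrollable object] + [Focusable Clickable Scrollable object] + [Focusable]
  take Focusable:  [Scrollable object] + [Focusable Clickable Scrollable object] + [Focusable]
  take Clickable:  [Scrollable object] + [Clickable Scrollable object]
  take Scrollable:  [Scrollable object] + [Scrollable object]
  take object:  [object] + [object]
MRO: TextBox Frame Panel Widget Focusable Clickable Scrollable object
process is defined in: Panel, Scrollable, Widget. First along the MRO is Panel.

Panel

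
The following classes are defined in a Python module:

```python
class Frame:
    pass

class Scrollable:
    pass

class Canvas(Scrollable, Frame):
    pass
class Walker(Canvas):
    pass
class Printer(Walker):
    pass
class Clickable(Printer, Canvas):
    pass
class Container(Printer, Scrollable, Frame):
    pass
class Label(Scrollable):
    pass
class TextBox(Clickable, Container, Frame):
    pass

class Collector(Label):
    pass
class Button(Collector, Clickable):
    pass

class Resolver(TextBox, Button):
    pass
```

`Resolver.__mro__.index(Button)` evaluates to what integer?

L[Resolver] = Resolver + merge(L[TextBox], L[Button], [TextBox Button])
  take TextBox:  [TextBox Clickable Container Printer Walker Canvas Scrollable Frame object] + [Button Collector Label Clickable Printer Walker Canvas Scrollable Frame object] + [TextBox Button]
  take Button:  [Clickable Container Printer Walker Canvas Scrollable Frame object] + [Button Collector Label Clickable Printer Walker Canvas Scrollable Frame object] + [Button]
  take Collector:  [Clickable Container Printer Walker Canvas Scrollable Frame object] + [Collector Label Clickable Printer Walker Canvas Scrollable Frame object]
  take Label:  [Clickable Container Printer Walker Canvas Scrollable Frame object] + [Label Clickable Printer Walker Canvas Scrollable Frame object]
  take Clickable:  [Clickable Container Printer Walker Canvas Scrollable Frame object] + [Clickable Printer Walker Canvas Scrollable Frame object]
  take Container:  [Container Printer Walker Canvas Scrollable Frame object] + [Printer Walker Canvas Scrollable Frame object]
  take Printer:  [Printer Walker Canvas Scrollable Frame object] + [Printer Walker Canvas Scrollable Frame object]
  take Walker:  [Walker Canvas Scrollable Frame object] + [Walker Canvas Scrollable Frame object]
  take Canvas:  [Canvas Scrollable Frame object] + [Canvas Scrollable Frame object]
  take Scrollable:  [Scrollable Frame object] + [Scrollable Frame object]
  take Frame:  [Frame object] + [Frame object]
  take object:  [object] + [object]
MRO: Resolver TextBox Button Collector Label Clickable Container Printer Walker Canvas Scrollable Frame object
Button sits at index 2.

2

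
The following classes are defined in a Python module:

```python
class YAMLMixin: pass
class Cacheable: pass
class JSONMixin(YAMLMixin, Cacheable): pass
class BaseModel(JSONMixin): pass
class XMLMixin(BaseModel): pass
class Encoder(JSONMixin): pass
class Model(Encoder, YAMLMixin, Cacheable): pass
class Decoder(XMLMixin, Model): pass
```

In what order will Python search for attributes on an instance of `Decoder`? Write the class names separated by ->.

Decoder -> XMLMixin -> BaseModel -> Model -> Encoder -> JSONMixin -> YAMLMixin -> Cacheable -> object

L[Decoder] = Decoder + merge(L[XMLMixin], L[Model], [XMLMixin Model])
  take XMLMixin:  [XMLMixin BaseModel JSONMixin YAMLMixin Cacheable object] + [Model Encoder JSONMixin YAMLMixin Cacheable object] + [XMLMixin Model]
  take BaseModel:  [BaseModel JSONMixin YAMLMixin Cacheable object] + [Model Encoder JSONMixin YAMLMixin Cacheable object] + [Model]
  take Model:  [JSONMixin YAMLMixin Cacheable object] + [Model Encoder JSONMixin YAMLMixin Cacheable object] + [Model]
  take Encoder:  [JSONMixin YAMLMixin Cacheable object] + [Encoder JSONMixin YAMLMixin Cacheable object]
  take JSONMixin:  [JSONMixin YAMLMixin Cacheable object] + [JSONMixin YAMLMixin Cacheable object]
  take YAMLMixin:  [YAMLMixin Cacheable object] + [YAMLMixin Cacheable object]
  take Cacheable:  [Cacheable object] + [Cacheable object]
  take object:  [object] + [object]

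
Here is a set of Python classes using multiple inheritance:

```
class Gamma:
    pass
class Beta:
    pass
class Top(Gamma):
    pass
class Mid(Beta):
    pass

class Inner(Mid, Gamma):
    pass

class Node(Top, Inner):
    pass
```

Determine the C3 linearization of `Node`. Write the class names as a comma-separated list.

Node, Top, Inner, Mid, Beta, Gamma, object

L[Node] = Node + merge(L[Top], L[Inner], [Top Inner])
  take Top:  [Top Gamma object] + [Inner Mid Beta Gamma object] + [Top Inner]
  take Inner:  [Gamma object] + [Inner Mid Beta Gamma object] + [Inner]
  take Mid:  [Gamma object] + [Mid Beta Gamma object]
  take Beta:  [Gamma object] + [Beta Gamma object]
  take Gamma:  [Gamma object] + [Gamma object]
  take object:  [object] + [object]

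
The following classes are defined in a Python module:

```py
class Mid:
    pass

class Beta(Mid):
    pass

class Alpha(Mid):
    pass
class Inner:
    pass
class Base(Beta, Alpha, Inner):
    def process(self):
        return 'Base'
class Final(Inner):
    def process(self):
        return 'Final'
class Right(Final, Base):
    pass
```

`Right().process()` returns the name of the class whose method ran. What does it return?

L[Right] = Right + merge(L[Final], L[Base], [Final Base])
  take Final:  [Final Inner object] + [Base Beta Alpha Mid Inner object] + [Final Base]
  take Base:  [Inner object] + [Base Beta Alpha Mid Inner object] + [Base]
  take Beta:  [Inner object] + [Beta Alpha Mid Inner object]
  take Alpha:  [Inner object] + [Alpha Mid Inner object]
  take Mid:  [Inner object] + [Mid Inner object]
  take Inner:  [Inner object] + [Inner object]
  take object:  [object] + [object]
MRO: Right Final Base Beta Alpha Mid Inner object
process is defined in: Base, Final. First along the MRO is Final.

Final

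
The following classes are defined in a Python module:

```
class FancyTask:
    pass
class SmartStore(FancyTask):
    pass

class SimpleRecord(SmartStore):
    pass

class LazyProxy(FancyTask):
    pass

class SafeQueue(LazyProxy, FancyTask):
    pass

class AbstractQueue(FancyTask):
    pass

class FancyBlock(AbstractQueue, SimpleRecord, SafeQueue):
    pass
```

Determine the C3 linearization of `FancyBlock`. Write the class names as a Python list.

[FancyBlock, AbstractQueue, SimpleRecord, SmartStore, SafeQueue, LazyProxy, FancyTask, object]

L[FancyBlock] = FancyBlock + merge(L[AbstractQueue], L[SimpleRecord], L[SafeQueue], [AbstractQueue SimpleRecord SafeQueue])
  take AbstractQueue:  [AbstractQueue FancyTask object] + [SimpleRecord SmartStore FancyTask object] + [SafeQueue LazyProxy FancyTask object] + [AbstractQueue SimpleRecord SafeQueue]
  take SimpleRecord:  [FancyTask object] + [SimpleRecord SmartStore FancyTask object] + [SafeQueue LazyProxy FancyTask object] + [SimpleRecord SafeQueue]
  take SmartStore:  [FancyTask object] + [SmartStore FancyTask object] + [SafeQueue LazyProxy FancyTask object] + [SafeQueue]
  take SafeQueue:  [FancyTask object] + [FancyTask object] + [SafeQueue LazyProxy FancyTask object] + [SafeQueue]
  take LazyProxy:  [FancyTask object] + [FancyTask object] + [LazyProxy FancyTask object]
  take FancyTask:  [FancyTask object] + [FancyTask object] + [FancyTask object]
  take object:  [object] + [object] + [object]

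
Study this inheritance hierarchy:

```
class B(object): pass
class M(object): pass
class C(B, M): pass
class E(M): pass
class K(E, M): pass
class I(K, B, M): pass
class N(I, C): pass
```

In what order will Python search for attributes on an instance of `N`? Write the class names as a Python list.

L[N] = N + merge(L[I], L[C], [I C])
  take I:  [I K E B M object] + [C B M object] + [I C]
  take K:  [K E B M object] + [C B M object] + [C]
  take E:  [E B M object] + [C B M object] + [C]
  take C:  [B M object] + [C B M object] + [C]
  take B:  [B M object] + [B M object]
  take M:  [M object] + [M object]
  take object:  [object] + [object]

[N, I, K, E, C, B, M, object]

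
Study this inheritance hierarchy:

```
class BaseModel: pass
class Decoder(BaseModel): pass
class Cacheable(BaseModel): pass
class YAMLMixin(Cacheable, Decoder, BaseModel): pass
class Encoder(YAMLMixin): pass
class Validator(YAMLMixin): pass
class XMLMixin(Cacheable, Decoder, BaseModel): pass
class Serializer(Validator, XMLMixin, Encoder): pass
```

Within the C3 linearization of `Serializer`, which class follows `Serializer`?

Validator

L[Serializer] = Serializer + merge(L[Validator], L[XMLMixin], L[Encoder], [Validator XMLMixin Encoder])
  take Validator:  [Validator YAMLMixin Cacheable Decoder BaseModel object] + [XMLMixin Cacheable Decoder BaseModel object] + [Encoder YAMLMixin Cacheable Decoder BaseModel object] + [Validator XMLMixin Encoder]
  take XMLMixin:  [YAMLMixin Cacheable Decoder BaseModel object] + [XMLMixin Cacheable Decoder BaseModel object] + [Encoder YAMLMixin Cacheable Decoder BaseModel object] + [XMLMixin Encoder]
  take Encoder:  [YAMLMixin Cacheable Decoder BaseModel object] + [Cacheable Decoder BaseModel object] + [Encoder YAMLMixin Cacheable Decoder BaseModel object] + [Encoder]
  take YAMLMixin:  [YAMLMixin Cacheable Decoder BaseModel object] + [Cacheable Decoder BaseModel object] + [YAMLMixin Cacheable Decoder BaseModel object]
  take Cacheable:  [Cacheable Decoder BaseModel object] + [Cacheable Decoder BaseModel object] + [Cacheable Decoder BaseModel object]
  take Decoder:  [Decoder BaseModel object] + [Decoder BaseModel object] + [Decoder BaseModel object]
  take BaseModel:  [BaseModel object] + [BaseModel object] + [BaseModel object]
  take object:  [object] + [object] + [object]
MRO: Serializer Validator XMLMixin Encoder YAMLMixin Cacheable Decoder BaseModel object
Serializer is at position 0; next is Validator.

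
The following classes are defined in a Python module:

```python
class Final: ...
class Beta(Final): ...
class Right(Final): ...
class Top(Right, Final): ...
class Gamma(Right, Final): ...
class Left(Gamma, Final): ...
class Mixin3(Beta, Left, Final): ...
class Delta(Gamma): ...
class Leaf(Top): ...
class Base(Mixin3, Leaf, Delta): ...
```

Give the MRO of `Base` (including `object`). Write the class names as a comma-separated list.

L[Base] = Base + merge(L[Mixin3], L[Leaf], L[Delta], [Mixin3 Leaf Delta])
  take Mixin3:  [Mixin3 Beta Left Gamma Right Final object] + [Leaf Top Right Final object] + [Delta Gamma Right Final object] + [Mixin3 Leaf Delta]
  take Beta:  [Beta Left Gamma Right Final object] + [Leaf Top Right Final object] + [Delta Gamma Right Final object] + [Leaf Delta]
  take Left:  [Left Gamma Right Final object] + [Leaf Top Right Final object] + [Delta Gamma Right Final object] + [Leaf Delta]
  take Leaf:  [Gamma Right Final object] + [Leaf Top Right Final object] + [Delta Gamma Right Final object] + [Leaf Delta]
  take Top:  [Gamma Right Final object] + [Top Right Final object] + [Delta Gamma Right Final object] + [Delta]
  take Delta:  [Gamma Right Final object] + [Right Final object] + [Delta Gamma Right Final object] + [Delta]
  take Gamma:  [Gamma Right Final object] + [Right Final object] + [Gamma Right Final object]
  take Right:  [Right Final object] + [Right Final object] + [Right Final object]
  take Final:  [Final object] + [Final object] + [Final object]
  take object:  [object] + [object] + [object]

Base, Mixin3, Beta, Left, Leaf, Top, Delta, Gamma, Right, Final, object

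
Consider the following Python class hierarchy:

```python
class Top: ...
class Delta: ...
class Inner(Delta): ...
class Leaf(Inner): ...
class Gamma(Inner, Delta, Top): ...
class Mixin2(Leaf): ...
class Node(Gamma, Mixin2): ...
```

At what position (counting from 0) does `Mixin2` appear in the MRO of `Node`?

L[Node] = Node + merge(L[Gamma], L[Mixin2], [Gamma Mixin2])
  take Gamma:  [Gamma Inner Delta Top object] + [Mixin2 Leaf Inner Delta object] + [Gamma Mixin2]
  take Mixin2:  [Inner Delta Top object] + [Mixin2 Leaf Inner Delta object] + [Mixin2]
  take Leaf:  [Inner Delta Top object] + [Leaf Inner Delta object]
  take Inner:  [Inner Delta Top object] + [Inner Delta object]
  take Delta:  [Delta Top object] + [Delta object]
  take Top:  [Top object] + [object]
  take object:  [object] + [object]
MRO: Node Gamma Mixin2 Leaf Inner Delta Top object
Mixin2 sits at index 2.

2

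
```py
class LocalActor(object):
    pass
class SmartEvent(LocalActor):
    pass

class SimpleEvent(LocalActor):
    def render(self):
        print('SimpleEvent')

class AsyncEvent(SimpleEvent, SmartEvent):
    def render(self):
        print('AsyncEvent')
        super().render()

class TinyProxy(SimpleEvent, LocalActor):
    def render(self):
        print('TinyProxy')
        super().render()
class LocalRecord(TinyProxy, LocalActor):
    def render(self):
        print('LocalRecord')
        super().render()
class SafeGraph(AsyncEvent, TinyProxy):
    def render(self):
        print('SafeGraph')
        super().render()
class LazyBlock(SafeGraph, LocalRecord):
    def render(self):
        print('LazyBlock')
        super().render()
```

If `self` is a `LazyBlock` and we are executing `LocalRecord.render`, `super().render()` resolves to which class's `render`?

L[LazyBlock] = LazyBlock + merge(L[SafeGraph], L[LocalRecord], [SafeGraph LocalRecord])
  take SafeGraph:  [SafeGraph AsyncEvent TinyProxy SimpleEvent SmartEvent LocalActor object] + [LocalRecord TinyProxy SimpleEvent LocalActor object] + [SafeGraph LocalRecord]
  take AsyncEvent:  [AsyncEvent TinyProxy SimpleEvent SmartEvent LocalActor object] + [LocalRecord TinyProxy SimpleEvent LocalActor object] + [LocalRecord]
  take LocalRecord:  [TinyProxy SimpleEvent SmartEvent LocalActor object] + [LocalRecord TinyProxy SimpleEvent LocalActor object] + [LocalRecord]
  take TinyProxy:  [TinyProxy SimpleEvent SmartEvent LocalActor object] + [TinyProxy SimpleEvent LocalActor object]
  take SimpleEvent:  [SimpleEvent SmartEvent LocalActor object] + [SimpleEvent LocalActor object]
  take SmartEvent:  [SmartEvent LocalActor object] + [LocalActor object]
  take LocalActor:  [LocalActor object] + [LocalActor object]
  take object:  [object] + [object]
MRO: LazyBlock SafeGraph AsyncEvent LocalRecord TinyProxy SimpleEvent SmartEvent LocalActor object
super() in LocalRecord.render on a LazyBlock instance goes to the class after LocalRecord in LazyBlock's MRO: TinyProxy.

TinyProxy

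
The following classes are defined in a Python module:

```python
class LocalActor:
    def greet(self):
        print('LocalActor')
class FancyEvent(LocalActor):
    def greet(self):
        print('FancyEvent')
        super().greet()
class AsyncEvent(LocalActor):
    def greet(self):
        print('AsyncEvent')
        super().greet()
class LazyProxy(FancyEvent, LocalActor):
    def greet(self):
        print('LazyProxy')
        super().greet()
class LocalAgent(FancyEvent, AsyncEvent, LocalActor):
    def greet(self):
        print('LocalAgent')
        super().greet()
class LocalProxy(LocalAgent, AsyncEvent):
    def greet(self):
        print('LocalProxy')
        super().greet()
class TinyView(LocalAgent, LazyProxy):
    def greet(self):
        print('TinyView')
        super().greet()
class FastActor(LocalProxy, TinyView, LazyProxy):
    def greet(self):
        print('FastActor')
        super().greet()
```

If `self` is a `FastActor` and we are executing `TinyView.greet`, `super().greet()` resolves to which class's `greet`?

LocalAgent

L[FastActor] = FastActor + merge(L[LocalProxy], L[TinyView], L[LazyProxy], [LocalProxy TinyView LazyProxy])
  take LocalProxy:  [LocalProxy LocalAgent FancyEvent AsyncEvent LocalActor object] + [TinyView LocalAgent LazyProxy FancyEvent AsyncEvent LocalActor object] + [LazyProxy FancyEvent LocalActor object] + [LocalProxy TinyView LazyProxy]
  take TinyView:  [LocalAgent FancyEvent AsyncEvent LocalActor object] + [TinyView LocalAgent LazyProxy FancyEvent AsyncEvent LocalActor object] + [LazyProxy FancyEvent LocalActor object] + [TinyView LazyProxy]
  take LocalAgent:  [LocalAgent FancyEvent AsyncEvent LocalActor object] + [LocalAgent LazyProxy FancyEvent AsyncEvent LocalActor object] + [LazyProxy FancyEvent LocalActor object] + [LazyProxy]
  take LazyProxy:  [FancyEvent AsyncEvent LocalActor object] + [LazyProxy FancyEvent AsyncEvent LocalActor object] + [LazyProxy FancyEvent LocalActor object] + [LazyProxy]
  take FancyEvent:  [FancyEvent AsyncEvent LocalActor object] + [FancyEvent AsyncEvent LocalActor object] + [FancyEvent LocalActor object]
  take AsyncEvent:  [AsyncEvent LocalActor object] + [AsyncEvent LocalActor object] + [LocalActor object]
  take LocalActor:  [LocalActor object] + [LocalActor object] + [LocalActor object]
  take object:  [object] + [object] + [object]
MRO: FastActor LocalProxy TinyView LocalAgent LazyProxy FancyEvent AsyncEvent LocalActor object
super() in TinyView.greet on a FastActor instance goes to the class after TinyView in FastActor's MRO: LocalAgent.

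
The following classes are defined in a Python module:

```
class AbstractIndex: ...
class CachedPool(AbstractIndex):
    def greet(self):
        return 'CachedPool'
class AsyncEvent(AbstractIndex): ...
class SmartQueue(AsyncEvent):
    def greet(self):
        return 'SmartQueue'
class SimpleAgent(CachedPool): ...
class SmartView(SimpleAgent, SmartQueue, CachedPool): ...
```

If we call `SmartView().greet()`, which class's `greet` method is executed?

L[SmartView] = SmartView + merge(L[SimpleAgent], L[SmartQueue], L[CachedPool], [SimpleAgent SmartQueue CachedPool])
  take SimpleAgent:  [SimpleAgent CachedPool AbstractIndex object] + [SmartQueue AsyncEvent AbstractIndex object] + [CachedPool AbstractIndex object] + [SimpleAgent SmartQueue CachedPool]
  take SmartQueue:  [CachedPool AbstractIndex object] + [SmartQueue AsyncEvent AbstractIndex object] + [CachedPool AbstractIndex object] + [SmartQueue CachedPool]
  take CachedPool:  [CachedPool AbstractIndex object] + [AsyncEvent AbstractIndex object] + [CachedPool AbstractIndex object] + [CachedPool]
  take AsyncEvent:  [AbstractIndex object] + [AsyncEvent AbstractIndex object] + [AbstractIndex object]
  take AbstractIndex:  [AbstractIndex object] + [AbstractIndex object] + [AbstractIndex object]
  take object:  [object] + [object] + [object]
MRO: SmartView SimpleAgent SmartQueue CachedPool AsyncEvent AbstractIndex object
greet is defined in: CachedPool, SmartQueue. First along the MRO is SmartQueue.

SmartQueue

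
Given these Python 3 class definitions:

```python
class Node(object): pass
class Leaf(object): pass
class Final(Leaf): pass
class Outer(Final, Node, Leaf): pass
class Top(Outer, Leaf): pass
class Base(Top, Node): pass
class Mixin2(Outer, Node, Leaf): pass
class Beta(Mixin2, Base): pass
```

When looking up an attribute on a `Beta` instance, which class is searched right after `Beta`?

L[Beta] = Beta + merge(L[Mixin2], L[Base], [Mixin2 Base])
  take Mixin2:  [Mixin2 Outer Final Node Leaf object] + [Base Top Outer Final Node Leaf object] + [Mixin2 Base]
  take Base:  [Outer Final Node Leaf object] + [Base Top Outer Final Node Leaf object] + [Base]
  take Top:  [Outer Final Node Leaf object] + [Top Outer Final Node Leaf object]
  take Outer:  [Outer Final Node Leaf object] + [Outer Final Node Leaf object]
  take Final:  [Final Node Leaf object] + [Final Node Leaf object]
  take Node:  [Node Leaf object] + [Node Leaf object]
  take Leaf:  [Leaf object] + [Leaf object]
  take object:  [object] + [object]
MRO: Beta Mixin2 Base Top Outer Final Node Leaf object
Beta is at position 0; next is Mixin2.

Mixin2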